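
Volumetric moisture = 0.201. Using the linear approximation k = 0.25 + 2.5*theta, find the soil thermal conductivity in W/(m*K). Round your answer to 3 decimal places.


Step 1: k = 0.25 + 2.5 * theta
Step 2: k = 0.25 + 2.5 * 0.201
Step 3: k = 0.25 + 0.503
Step 4: k = 0.753 W/(m*K)

0.753


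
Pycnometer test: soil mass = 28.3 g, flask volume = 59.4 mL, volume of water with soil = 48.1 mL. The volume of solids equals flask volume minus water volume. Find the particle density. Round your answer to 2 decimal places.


Step 1: Volume of solids = flask volume - water volume with soil
Step 2: V_solids = 59.4 - 48.1 = 11.3 mL
Step 3: Particle density = mass / V_solids = 28.3 / 11.3 = 2.5 g/cm^3

2.5


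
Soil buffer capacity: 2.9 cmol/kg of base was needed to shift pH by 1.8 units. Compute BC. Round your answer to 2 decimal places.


Step 1: BC = change in base / change in pH
Step 2: BC = 2.9 / 1.8
Step 3: BC = 1.61 cmol/(kg*pH unit)

1.61


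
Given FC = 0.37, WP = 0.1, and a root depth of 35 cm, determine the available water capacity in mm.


Step 1: Available water = (FC - WP) * depth * 10
Step 2: AW = (0.37 - 0.1) * 35 * 10
Step 3: AW = 0.27 * 35 * 10
Step 4: AW = 94.5 mm

94.5


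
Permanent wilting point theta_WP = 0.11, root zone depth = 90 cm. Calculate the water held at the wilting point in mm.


Step 1: Water (mm) = theta_WP * depth * 10
Step 2: Water = 0.11 * 90 * 10
Step 3: Water = 99.0 mm

99.0


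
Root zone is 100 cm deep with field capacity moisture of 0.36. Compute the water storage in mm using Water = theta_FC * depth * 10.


Step 1: Water (mm) = theta_FC * depth (cm) * 10
Step 2: Water = 0.36 * 100 * 10
Step 3: Water = 360.0 mm

360.0


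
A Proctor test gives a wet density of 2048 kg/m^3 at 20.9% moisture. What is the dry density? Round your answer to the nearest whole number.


Step 1: Dry density = wet density / (1 + w/100)
Step 2: Dry density = 2048 / (1 + 20.9/100)
Step 3: Dry density = 2048 / 1.209
Step 4: Dry density = 1694 kg/m^3

1694


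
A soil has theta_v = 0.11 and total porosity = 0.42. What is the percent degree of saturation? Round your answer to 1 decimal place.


Step 1: S = 100 * theta_v / n
Step 2: S = 100 * 0.11 / 0.42
Step 3: S = 26.2%

26.2


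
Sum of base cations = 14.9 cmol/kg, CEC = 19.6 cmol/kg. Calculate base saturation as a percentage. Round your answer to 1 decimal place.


Step 1: BS = 100 * (sum of bases) / CEC
Step 2: BS = 100 * 14.9 / 19.6
Step 3: BS = 76.0%

76.0


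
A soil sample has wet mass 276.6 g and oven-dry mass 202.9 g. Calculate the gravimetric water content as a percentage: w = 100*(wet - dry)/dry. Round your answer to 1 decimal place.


Step 1: Water mass = wet - dry = 276.6 - 202.9 = 73.7 g
Step 2: w = 100 * water mass / dry mass
Step 3: w = 100 * 73.7 / 202.9 = 36.3%

36.3


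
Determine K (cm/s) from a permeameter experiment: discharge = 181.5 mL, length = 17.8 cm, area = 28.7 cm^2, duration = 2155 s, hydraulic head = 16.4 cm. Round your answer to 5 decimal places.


Step 1: K = Q * L / (A * t * h)
Step 2: Numerator = 181.5 * 17.8 = 3230.7
Step 3: Denominator = 28.7 * 2155 * 16.4 = 1014315.4
Step 4: K = 3230.7 / 1014315.4 = 0.00319 cm/s

0.00319


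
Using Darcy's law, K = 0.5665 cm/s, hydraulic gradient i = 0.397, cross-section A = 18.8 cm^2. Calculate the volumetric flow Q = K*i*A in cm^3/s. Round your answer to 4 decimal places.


Step 1: Apply Darcy's law: Q = K * i * A
Step 2: Q = 0.5665 * 0.397 * 18.8
Step 3: Q = 4.2281 cm^3/s

4.2281


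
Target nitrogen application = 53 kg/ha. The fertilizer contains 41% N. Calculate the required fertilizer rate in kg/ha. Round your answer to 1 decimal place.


Step 1: Fertilizer rate = target N / (N content / 100)
Step 2: Rate = 53 / (41 / 100)
Step 3: Rate = 53 / 0.41
Step 4: Rate = 129.3 kg/ha

129.3


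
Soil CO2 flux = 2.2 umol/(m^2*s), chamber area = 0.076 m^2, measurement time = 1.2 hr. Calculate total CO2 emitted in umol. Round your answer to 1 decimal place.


Step 1: Convert time to seconds: 1.2 hr * 3600 = 4320.0 s
Step 2: Total = flux * area * time_s
Step 3: Total = 2.2 * 0.076 * 4320.0
Step 4: Total = 722.3 umol

722.3


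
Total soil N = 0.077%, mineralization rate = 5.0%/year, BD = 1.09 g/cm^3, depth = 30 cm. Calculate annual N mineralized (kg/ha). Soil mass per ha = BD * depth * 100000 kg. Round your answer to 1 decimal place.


Step 1: Soil mass per ha = BD * depth * 100000 = 1.09 * 30 * 100000 = 3270000 kg
Step 2: Total N pool = soil mass * N%/100 = 3270000 * 0.077/100 = 2517.9 kg/ha
Step 3: N mineralized = N pool * rate%/100 = 2517.9 * 5.0/100 = 125.9 kg/ha/yr

125.9


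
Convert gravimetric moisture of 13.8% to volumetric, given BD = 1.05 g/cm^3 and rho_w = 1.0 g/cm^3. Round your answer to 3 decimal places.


Step 1: theta = (w / 100) * BD / rho_w
Step 2: theta = (13.8 / 100) * 1.05 / 1.0
Step 3: theta = 0.138 * 1.05
Step 4: theta = 0.145

0.145


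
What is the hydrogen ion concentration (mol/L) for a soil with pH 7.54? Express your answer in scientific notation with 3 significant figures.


Step 1: [H+] = 10^(-pH)
Step 2: [H+] = 10^(-7.54)
Step 3: [H+] = 2.88e-08 mol/L

2.88e-08


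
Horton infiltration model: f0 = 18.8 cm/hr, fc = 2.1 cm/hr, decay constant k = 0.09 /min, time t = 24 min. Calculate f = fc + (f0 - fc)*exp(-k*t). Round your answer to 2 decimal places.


Step 1: f = fc + (f0 - fc) * exp(-k * t)
Step 2: exp(-0.09 * 24) = 0.115325
Step 3: f = 2.1 + (18.8 - 2.1) * 0.115325
Step 4: f = 2.1 + 16.7 * 0.115325
Step 5: f = 4.03 cm/hr

4.03


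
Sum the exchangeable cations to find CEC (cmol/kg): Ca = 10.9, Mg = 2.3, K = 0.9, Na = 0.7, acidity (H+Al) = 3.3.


Step 1: CEC = Ca + Mg + K + Na + (H+Al)
Step 2: CEC = 10.9 + 2.3 + 0.9 + 0.7 + 3.3
Step 3: CEC = 18.1 cmol/kg

18.1


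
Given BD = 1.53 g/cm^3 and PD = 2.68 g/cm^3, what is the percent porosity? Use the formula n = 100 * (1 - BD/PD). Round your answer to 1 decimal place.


Step 1: Formula: n = 100 * (1 - BD / PD)
Step 2: n = 100 * (1 - 1.53 / 2.68)
Step 3: n = 100 * (1 - 0.5709)
Step 4: n = 42.9%

42.9


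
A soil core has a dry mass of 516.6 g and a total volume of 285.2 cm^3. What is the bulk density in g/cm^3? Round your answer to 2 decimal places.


Step 1: Identify the formula: BD = dry mass / volume
Step 2: Substitute values: BD = 516.6 / 285.2
Step 3: BD = 1.81 g/cm^3

1.81


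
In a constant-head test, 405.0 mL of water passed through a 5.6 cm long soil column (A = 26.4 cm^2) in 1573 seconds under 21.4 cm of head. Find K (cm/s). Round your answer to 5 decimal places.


Step 1: K = Q * L / (A * t * h)
Step 2: Numerator = 405.0 * 5.6 = 2268.0
Step 3: Denominator = 26.4 * 1573 * 21.4 = 888682.08
Step 4: K = 2268.0 / 888682.08 = 0.00255 cm/s

0.00255


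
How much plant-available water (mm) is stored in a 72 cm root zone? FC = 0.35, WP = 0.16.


Step 1: Available water = (FC - WP) * depth * 10
Step 2: AW = (0.35 - 0.16) * 72 * 10
Step 3: AW = 0.19 * 72 * 10
Step 4: AW = 136.8 mm

136.8


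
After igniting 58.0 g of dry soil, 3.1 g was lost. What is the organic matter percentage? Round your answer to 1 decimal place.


Step 1: OM% = 100 * LOI / sample mass
Step 2: OM = 100 * 3.1 / 58.0
Step 3: OM = 5.3%

5.3


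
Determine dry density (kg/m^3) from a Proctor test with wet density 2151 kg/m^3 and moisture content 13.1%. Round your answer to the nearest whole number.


Step 1: Dry density = wet density / (1 + w/100)
Step 2: Dry density = 2151 / (1 + 13.1/100)
Step 3: Dry density = 2151 / 1.131
Step 4: Dry density = 1902 kg/m^3

1902


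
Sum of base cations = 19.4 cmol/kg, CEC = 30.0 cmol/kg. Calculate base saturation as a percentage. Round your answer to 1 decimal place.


Step 1: BS = 100 * (sum of bases) / CEC
Step 2: BS = 100 * 19.4 / 30.0
Step 3: BS = 64.7%

64.7


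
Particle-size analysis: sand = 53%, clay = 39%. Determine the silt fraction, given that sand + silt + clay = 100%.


Step 1: sand + silt + clay = 100%
Step 2: silt = 100 - sand - clay
Step 3: silt = 100 - 53 - 39
Step 4: silt = 8%

8


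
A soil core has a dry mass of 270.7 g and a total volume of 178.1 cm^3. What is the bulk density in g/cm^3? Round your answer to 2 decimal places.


Step 1: Identify the formula: BD = dry mass / volume
Step 2: Substitute values: BD = 270.7 / 178.1
Step 3: BD = 1.52 g/cm^3

1.52


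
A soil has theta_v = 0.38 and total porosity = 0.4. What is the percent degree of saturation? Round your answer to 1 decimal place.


Step 1: S = 100 * theta_v / n
Step 2: S = 100 * 0.38 / 0.4
Step 3: S = 95.0%

95.0


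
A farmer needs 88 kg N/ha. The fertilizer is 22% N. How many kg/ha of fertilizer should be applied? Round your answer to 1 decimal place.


Step 1: Fertilizer rate = target N / (N content / 100)
Step 2: Rate = 88 / (22 / 100)
Step 3: Rate = 88 / 0.22
Step 4: Rate = 400.0 kg/ha

400.0


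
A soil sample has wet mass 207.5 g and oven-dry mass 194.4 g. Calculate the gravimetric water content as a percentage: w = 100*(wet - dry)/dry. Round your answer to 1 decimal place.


Step 1: Water mass = wet - dry = 207.5 - 194.4 = 13.1 g
Step 2: w = 100 * water mass / dry mass
Step 3: w = 100 * 13.1 / 194.4 = 6.7%

6.7


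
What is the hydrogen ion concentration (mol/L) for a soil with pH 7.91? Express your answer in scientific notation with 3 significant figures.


Step 1: [H+] = 10^(-pH)
Step 2: [H+] = 10^(-7.91)
Step 3: [H+] = 1.23e-08 mol/L

1.23e-08


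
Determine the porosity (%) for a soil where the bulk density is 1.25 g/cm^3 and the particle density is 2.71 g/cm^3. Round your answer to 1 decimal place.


Step 1: Formula: n = 100 * (1 - BD / PD)
Step 2: n = 100 * (1 - 1.25 / 2.71)
Step 3: n = 100 * (1 - 0.46125)
Step 4: n = 53.9%

53.9


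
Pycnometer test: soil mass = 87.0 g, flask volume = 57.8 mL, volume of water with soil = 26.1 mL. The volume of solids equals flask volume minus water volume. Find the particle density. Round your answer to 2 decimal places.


Step 1: Volume of solids = flask volume - water volume with soil
Step 2: V_solids = 57.8 - 26.1 = 31.7 mL
Step 3: Particle density = mass / V_solids = 87.0 / 31.7 = 2.74 g/cm^3

2.74


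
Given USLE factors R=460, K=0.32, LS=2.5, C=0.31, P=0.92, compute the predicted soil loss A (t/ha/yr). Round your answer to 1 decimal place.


Step 1: A = R * K * LS * C * P
Step 2: R * K = 460 * 0.32 = 147.2
Step 3: (R*K) * LS = 147.2 * 2.5 = 368.0
Step 4: * C * P = 368.0 * 0.31 * 0.92 = 105.0
Step 5: A = 105.0 t/(ha*yr)

105.0


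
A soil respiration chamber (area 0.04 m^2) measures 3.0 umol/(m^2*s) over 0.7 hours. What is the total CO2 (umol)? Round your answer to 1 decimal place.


Step 1: Convert time to seconds: 0.7 hr * 3600 = 2520.0 s
Step 2: Total = flux * area * time_s
Step 3: Total = 3.0 * 0.04 * 2520.0
Step 4: Total = 302.4 umol

302.4


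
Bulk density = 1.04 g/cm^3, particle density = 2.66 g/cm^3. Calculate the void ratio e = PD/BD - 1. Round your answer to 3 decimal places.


Step 1: e = PD / BD - 1
Step 2: e = 2.66 / 1.04 - 1
Step 3: e = 2.55769 - 1
Step 4: e = 1.558

1.558


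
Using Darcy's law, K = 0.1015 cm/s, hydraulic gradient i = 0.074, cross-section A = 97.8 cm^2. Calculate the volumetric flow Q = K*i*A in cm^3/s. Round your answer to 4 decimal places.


Step 1: Apply Darcy's law: Q = K * i * A
Step 2: Q = 0.1015 * 0.074 * 97.8
Step 3: Q = 0.7346 cm^3/s

0.7346


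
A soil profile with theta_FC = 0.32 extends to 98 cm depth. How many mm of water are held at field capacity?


Step 1: Water (mm) = theta_FC * depth (cm) * 10
Step 2: Water = 0.32 * 98 * 10
Step 3: Water = 313.6 mm

313.6


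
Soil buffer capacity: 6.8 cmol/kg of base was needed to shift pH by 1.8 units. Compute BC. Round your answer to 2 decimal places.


Step 1: BC = change in base / change in pH
Step 2: BC = 6.8 / 1.8
Step 3: BC = 3.78 cmol/(kg*pH unit)

3.78


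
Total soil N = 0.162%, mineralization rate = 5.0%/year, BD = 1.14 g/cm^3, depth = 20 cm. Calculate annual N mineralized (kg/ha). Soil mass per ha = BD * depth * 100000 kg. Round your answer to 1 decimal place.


Step 1: Soil mass per ha = BD * depth * 100000 = 1.14 * 20 * 100000 = 2280000 kg
Step 2: Total N pool = soil mass * N%/100 = 2280000 * 0.162/100 = 3693.6 kg/ha
Step 3: N mineralized = N pool * rate%/100 = 3693.6 * 5.0/100 = 184.7 kg/ha/yr

184.7


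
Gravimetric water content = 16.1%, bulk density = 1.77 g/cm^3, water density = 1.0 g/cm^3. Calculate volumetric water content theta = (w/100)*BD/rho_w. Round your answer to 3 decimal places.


Step 1: theta = (w / 100) * BD / rho_w
Step 2: theta = (16.1 / 100) * 1.77 / 1.0
Step 3: theta = 0.161 * 1.77
Step 4: theta = 0.285

0.285


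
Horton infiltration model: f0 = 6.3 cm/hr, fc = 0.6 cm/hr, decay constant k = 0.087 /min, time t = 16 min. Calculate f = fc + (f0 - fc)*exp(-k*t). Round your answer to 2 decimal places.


Step 1: f = fc + (f0 - fc) * exp(-k * t)
Step 2: exp(-0.087 * 16) = 0.248578
Step 3: f = 0.6 + (6.3 - 0.6) * 0.248578
Step 4: f = 0.6 + 5.7 * 0.248578
Step 5: f = 2.02 cm/hr

2.02


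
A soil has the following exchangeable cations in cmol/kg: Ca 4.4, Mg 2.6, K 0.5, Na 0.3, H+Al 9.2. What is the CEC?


Step 1: CEC = Ca + Mg + K + Na + (H+Al)
Step 2: CEC = 4.4 + 2.6 + 0.5 + 0.3 + 9.2
Step 3: CEC = 17.0 cmol/kg

17.0


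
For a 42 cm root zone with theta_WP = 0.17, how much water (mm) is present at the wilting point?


Step 1: Water (mm) = theta_WP * depth * 10
Step 2: Water = 0.17 * 42 * 10
Step 3: Water = 71.4 mm

71.4


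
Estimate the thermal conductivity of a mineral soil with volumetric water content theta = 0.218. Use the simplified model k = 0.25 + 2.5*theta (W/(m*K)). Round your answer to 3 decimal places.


Step 1: k = 0.25 + 2.5 * theta
Step 2: k = 0.25 + 2.5 * 0.218
Step 3: k = 0.25 + 0.545
Step 4: k = 0.795 W/(m*K)

0.795


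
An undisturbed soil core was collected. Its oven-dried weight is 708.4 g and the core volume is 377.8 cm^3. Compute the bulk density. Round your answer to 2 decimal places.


Step 1: Identify the formula: BD = dry mass / volume
Step 2: Substitute values: BD = 708.4 / 377.8
Step 3: BD = 1.88 g/cm^3

1.88


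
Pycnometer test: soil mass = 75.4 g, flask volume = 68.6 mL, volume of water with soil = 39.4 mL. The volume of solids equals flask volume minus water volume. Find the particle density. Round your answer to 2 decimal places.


Step 1: Volume of solids = flask volume - water volume with soil
Step 2: V_solids = 68.6 - 39.4 = 29.2 mL
Step 3: Particle density = mass / V_solids = 75.4 / 29.2 = 2.58 g/cm^3

2.58


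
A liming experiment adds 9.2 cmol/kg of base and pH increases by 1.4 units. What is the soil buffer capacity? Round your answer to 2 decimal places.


Step 1: BC = change in base / change in pH
Step 2: BC = 9.2 / 1.4
Step 3: BC = 6.57 cmol/(kg*pH unit)

6.57


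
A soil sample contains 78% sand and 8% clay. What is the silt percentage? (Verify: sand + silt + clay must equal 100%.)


Step 1: sand + silt + clay = 100%
Step 2: silt = 100 - sand - clay
Step 3: silt = 100 - 78 - 8
Step 4: silt = 14%

14


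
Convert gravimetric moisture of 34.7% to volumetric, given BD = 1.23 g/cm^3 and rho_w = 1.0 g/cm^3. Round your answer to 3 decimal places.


Step 1: theta = (w / 100) * BD / rho_w
Step 2: theta = (34.7 / 100) * 1.23 / 1.0
Step 3: theta = 0.347 * 1.23
Step 4: theta = 0.427

0.427


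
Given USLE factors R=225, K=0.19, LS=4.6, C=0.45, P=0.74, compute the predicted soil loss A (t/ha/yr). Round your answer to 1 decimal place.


Step 1: A = R * K * LS * C * P
Step 2: R * K = 225 * 0.19 = 42.75
Step 3: (R*K) * LS = 42.75 * 4.6 = 196.65
Step 4: * C * P = 196.65 * 0.45 * 0.74 = 65.5
Step 5: A = 65.5 t/(ha*yr)

65.5


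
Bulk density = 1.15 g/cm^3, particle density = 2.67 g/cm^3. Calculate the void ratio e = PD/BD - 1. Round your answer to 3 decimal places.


Step 1: e = PD / BD - 1
Step 2: e = 2.67 / 1.15 - 1
Step 3: e = 2.32174 - 1
Step 4: e = 1.322

1.322


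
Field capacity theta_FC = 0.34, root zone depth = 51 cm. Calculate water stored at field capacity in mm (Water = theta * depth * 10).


Step 1: Water (mm) = theta_FC * depth (cm) * 10
Step 2: Water = 0.34 * 51 * 10
Step 3: Water = 173.4 mm

173.4


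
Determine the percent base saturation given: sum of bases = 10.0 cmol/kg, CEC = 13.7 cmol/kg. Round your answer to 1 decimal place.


Step 1: BS = 100 * (sum of bases) / CEC
Step 2: BS = 100 * 10.0 / 13.7
Step 3: BS = 73.0%

73.0


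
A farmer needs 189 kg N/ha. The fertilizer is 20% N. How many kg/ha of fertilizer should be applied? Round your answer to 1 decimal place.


Step 1: Fertilizer rate = target N / (N content / 100)
Step 2: Rate = 189 / (20 / 100)
Step 3: Rate = 189 / 0.2
Step 4: Rate = 945.0 kg/ha

945.0


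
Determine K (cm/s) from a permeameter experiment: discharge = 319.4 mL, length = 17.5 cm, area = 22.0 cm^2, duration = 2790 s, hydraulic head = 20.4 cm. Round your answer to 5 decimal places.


Step 1: K = Q * L / (A * t * h)
Step 2: Numerator = 319.4 * 17.5 = 5589.5
Step 3: Denominator = 22.0 * 2790 * 20.4 = 1252152.0
Step 4: K = 5589.5 / 1252152.0 = 0.00446 cm/s

0.00446


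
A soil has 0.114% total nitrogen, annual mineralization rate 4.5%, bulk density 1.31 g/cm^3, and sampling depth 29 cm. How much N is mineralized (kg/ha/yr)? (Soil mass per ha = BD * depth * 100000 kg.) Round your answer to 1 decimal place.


Step 1: Soil mass per ha = BD * depth * 100000 = 1.31 * 29 * 100000 = 3799000 kg
Step 2: Total N pool = soil mass * N%/100 = 3799000 * 0.114/100 = 4330.86 kg/ha
Step 3: N mineralized = N pool * rate%/100 = 4330.86 * 4.5/100 = 194.9 kg/ha/yr

194.9


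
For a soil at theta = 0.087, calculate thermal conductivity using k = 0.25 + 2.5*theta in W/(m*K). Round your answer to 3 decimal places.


Step 1: k = 0.25 + 2.5 * theta
Step 2: k = 0.25 + 2.5 * 0.087
Step 3: k = 0.25 + 0.218
Step 4: k = 0.468 W/(m*K)

0.468


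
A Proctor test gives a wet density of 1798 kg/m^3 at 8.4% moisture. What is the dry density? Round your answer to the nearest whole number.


Step 1: Dry density = wet density / (1 + w/100)
Step 2: Dry density = 1798 / (1 + 8.4/100)
Step 3: Dry density = 1798 / 1.084
Step 4: Dry density = 1659 kg/m^3

1659


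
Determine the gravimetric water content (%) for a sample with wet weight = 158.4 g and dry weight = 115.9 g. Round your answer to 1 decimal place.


Step 1: Water mass = wet - dry = 158.4 - 115.9 = 42.5 g
Step 2: w = 100 * water mass / dry mass
Step 3: w = 100 * 42.5 / 115.9 = 36.7%

36.7


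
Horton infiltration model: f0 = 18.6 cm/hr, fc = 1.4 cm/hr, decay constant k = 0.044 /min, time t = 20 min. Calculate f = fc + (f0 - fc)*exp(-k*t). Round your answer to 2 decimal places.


Step 1: f = fc + (f0 - fc) * exp(-k * t)
Step 2: exp(-0.044 * 20) = 0.414783
Step 3: f = 1.4 + (18.6 - 1.4) * 0.414783
Step 4: f = 1.4 + 17.2 * 0.414783
Step 5: f = 8.53 cm/hr

8.53


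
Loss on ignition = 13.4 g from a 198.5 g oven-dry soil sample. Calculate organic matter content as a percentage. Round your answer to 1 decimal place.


Step 1: OM% = 100 * LOI / sample mass
Step 2: OM = 100 * 13.4 / 198.5
Step 3: OM = 6.8%

6.8


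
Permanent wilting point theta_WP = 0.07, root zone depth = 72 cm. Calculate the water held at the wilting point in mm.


Step 1: Water (mm) = theta_WP * depth * 10
Step 2: Water = 0.07 * 72 * 10
Step 3: Water = 50.4 mm

50.4


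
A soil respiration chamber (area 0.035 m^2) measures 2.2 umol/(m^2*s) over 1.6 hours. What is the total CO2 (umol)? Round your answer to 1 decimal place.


Step 1: Convert time to seconds: 1.6 hr * 3600 = 5760.0 s
Step 2: Total = flux * area * time_s
Step 3: Total = 2.2 * 0.035 * 5760.0
Step 4: Total = 443.5 umol

443.5


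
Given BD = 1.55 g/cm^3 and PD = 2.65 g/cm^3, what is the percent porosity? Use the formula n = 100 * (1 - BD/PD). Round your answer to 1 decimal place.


Step 1: Formula: n = 100 * (1 - BD / PD)
Step 2: n = 100 * (1 - 1.55 / 2.65)
Step 3: n = 100 * (1 - 0.58491)
Step 4: n = 41.5%

41.5


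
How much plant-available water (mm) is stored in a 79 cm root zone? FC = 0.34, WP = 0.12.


Step 1: Available water = (FC - WP) * depth * 10
Step 2: AW = (0.34 - 0.12) * 79 * 10
Step 3: AW = 0.22 * 79 * 10
Step 4: AW = 173.8 mm

173.8


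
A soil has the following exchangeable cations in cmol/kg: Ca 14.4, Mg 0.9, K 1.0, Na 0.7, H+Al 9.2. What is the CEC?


Step 1: CEC = Ca + Mg + K + Na + (H+Al)
Step 2: CEC = 14.4 + 0.9 + 1.0 + 0.7 + 9.2
Step 3: CEC = 26.2 cmol/kg

26.2


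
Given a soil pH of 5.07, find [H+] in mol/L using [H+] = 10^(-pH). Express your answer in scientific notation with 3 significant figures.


Step 1: [H+] = 10^(-pH)
Step 2: [H+] = 10^(-5.07)
Step 3: [H+] = 8.51e-06 mol/L

8.51e-06


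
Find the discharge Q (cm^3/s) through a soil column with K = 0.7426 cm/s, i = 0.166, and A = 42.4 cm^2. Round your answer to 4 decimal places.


Step 1: Apply Darcy's law: Q = K * i * A
Step 2: Q = 0.7426 * 0.166 * 42.4
Step 3: Q = 5.2267 cm^3/s

5.2267


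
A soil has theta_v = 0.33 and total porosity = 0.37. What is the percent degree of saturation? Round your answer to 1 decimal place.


Step 1: S = 100 * theta_v / n
Step 2: S = 100 * 0.33 / 0.37
Step 3: S = 89.2%

89.2


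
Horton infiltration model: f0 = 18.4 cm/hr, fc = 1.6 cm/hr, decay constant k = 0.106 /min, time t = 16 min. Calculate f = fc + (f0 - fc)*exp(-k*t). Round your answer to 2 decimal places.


Step 1: f = fc + (f0 - fc) * exp(-k * t)
Step 2: exp(-0.106 * 16) = 0.183416
Step 3: f = 1.6 + (18.4 - 1.6) * 0.183416
Step 4: f = 1.6 + 16.8 * 0.183416
Step 5: f = 4.68 cm/hr

4.68


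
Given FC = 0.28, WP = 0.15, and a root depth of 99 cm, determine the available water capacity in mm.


Step 1: Available water = (FC - WP) * depth * 10
Step 2: AW = (0.28 - 0.15) * 99 * 10
Step 3: AW = 0.13 * 99 * 10
Step 4: AW = 128.7 mm

128.7


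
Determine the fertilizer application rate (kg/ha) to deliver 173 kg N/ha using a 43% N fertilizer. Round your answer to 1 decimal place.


Step 1: Fertilizer rate = target N / (N content / 100)
Step 2: Rate = 173 / (43 / 100)
Step 3: Rate = 173 / 0.43
Step 4: Rate = 402.3 kg/ha

402.3


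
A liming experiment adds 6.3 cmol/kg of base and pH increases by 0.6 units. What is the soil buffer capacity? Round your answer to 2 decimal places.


Step 1: BC = change in base / change in pH
Step 2: BC = 6.3 / 0.6
Step 3: BC = 10.5 cmol/(kg*pH unit)

10.5


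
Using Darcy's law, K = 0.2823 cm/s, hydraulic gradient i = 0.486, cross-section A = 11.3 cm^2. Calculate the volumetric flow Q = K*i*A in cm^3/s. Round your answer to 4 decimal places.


Step 1: Apply Darcy's law: Q = K * i * A
Step 2: Q = 0.2823 * 0.486 * 11.3
Step 3: Q = 1.5503 cm^3/s

1.5503


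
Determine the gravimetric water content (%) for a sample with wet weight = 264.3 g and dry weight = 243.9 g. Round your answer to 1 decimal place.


Step 1: Water mass = wet - dry = 264.3 - 243.9 = 20.4 g
Step 2: w = 100 * water mass / dry mass
Step 3: w = 100 * 20.4 / 243.9 = 8.4%

8.4


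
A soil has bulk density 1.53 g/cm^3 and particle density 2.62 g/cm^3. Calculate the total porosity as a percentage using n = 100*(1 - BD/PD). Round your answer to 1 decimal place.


Step 1: Formula: n = 100 * (1 - BD / PD)
Step 2: n = 100 * (1 - 1.53 / 2.62)
Step 3: n = 100 * (1 - 0.58397)
Step 4: n = 41.6%

41.6


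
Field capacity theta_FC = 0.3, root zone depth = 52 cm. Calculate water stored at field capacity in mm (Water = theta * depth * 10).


Step 1: Water (mm) = theta_FC * depth (cm) * 10
Step 2: Water = 0.3 * 52 * 10
Step 3: Water = 156.0 mm

156.0


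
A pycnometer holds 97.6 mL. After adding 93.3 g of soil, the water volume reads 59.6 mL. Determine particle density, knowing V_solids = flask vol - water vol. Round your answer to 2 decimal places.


Step 1: Volume of solids = flask volume - water volume with soil
Step 2: V_solids = 97.6 - 59.6 = 38.0 mL
Step 3: Particle density = mass / V_solids = 93.3 / 38.0 = 2.46 g/cm^3

2.46


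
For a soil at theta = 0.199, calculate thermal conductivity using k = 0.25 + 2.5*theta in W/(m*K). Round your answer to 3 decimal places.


Step 1: k = 0.25 + 2.5 * theta
Step 2: k = 0.25 + 2.5 * 0.199
Step 3: k = 0.25 + 0.498
Step 4: k = 0.748 W/(m*K)

0.748


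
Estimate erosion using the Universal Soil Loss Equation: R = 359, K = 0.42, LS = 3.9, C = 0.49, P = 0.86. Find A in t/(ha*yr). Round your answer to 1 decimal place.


Step 1: A = R * K * LS * C * P
Step 2: R * K = 359 * 0.42 = 150.78
Step 3: (R*K) * LS = 150.78 * 3.9 = 588.042
Step 4: * C * P = 588.042 * 0.49 * 0.86 = 247.8
Step 5: A = 247.8 t/(ha*yr)

247.8


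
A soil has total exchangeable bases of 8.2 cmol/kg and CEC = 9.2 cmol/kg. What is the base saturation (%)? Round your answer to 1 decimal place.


Step 1: BS = 100 * (sum of bases) / CEC
Step 2: BS = 100 * 8.2 / 9.2
Step 3: BS = 89.1%

89.1


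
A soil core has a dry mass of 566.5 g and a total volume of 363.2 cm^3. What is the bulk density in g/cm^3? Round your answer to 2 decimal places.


Step 1: Identify the formula: BD = dry mass / volume
Step 2: Substitute values: BD = 566.5 / 363.2
Step 3: BD = 1.56 g/cm^3

1.56


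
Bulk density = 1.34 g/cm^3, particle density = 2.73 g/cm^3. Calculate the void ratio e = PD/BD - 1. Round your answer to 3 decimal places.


Step 1: e = PD / BD - 1
Step 2: e = 2.73 / 1.34 - 1
Step 3: e = 2.03731 - 1
Step 4: e = 1.037

1.037


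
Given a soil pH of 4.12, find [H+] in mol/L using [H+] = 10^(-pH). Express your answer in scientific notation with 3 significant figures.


Step 1: [H+] = 10^(-pH)
Step 2: [H+] = 10^(-4.12)
Step 3: [H+] = 7.59e-05 mol/L

7.59e-05


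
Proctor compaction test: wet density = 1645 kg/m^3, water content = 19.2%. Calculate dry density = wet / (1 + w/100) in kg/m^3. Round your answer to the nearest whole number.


Step 1: Dry density = wet density / (1 + w/100)
Step 2: Dry density = 1645 / (1 + 19.2/100)
Step 3: Dry density = 1645 / 1.192
Step 4: Dry density = 1380 kg/m^3

1380


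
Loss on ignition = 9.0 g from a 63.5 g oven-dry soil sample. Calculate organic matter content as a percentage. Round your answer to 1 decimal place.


Step 1: OM% = 100 * LOI / sample mass
Step 2: OM = 100 * 9.0 / 63.5
Step 3: OM = 14.2%

14.2


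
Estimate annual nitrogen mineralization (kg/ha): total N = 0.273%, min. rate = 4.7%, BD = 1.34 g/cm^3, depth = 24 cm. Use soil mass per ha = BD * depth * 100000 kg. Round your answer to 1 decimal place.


Step 1: Soil mass per ha = BD * depth * 100000 = 1.34 * 24 * 100000 = 3216000 kg
Step 2: Total N pool = soil mass * N%/100 = 3216000 * 0.273/100 = 8779.68 kg/ha
Step 3: N mineralized = N pool * rate%/100 = 8779.68 * 4.7/100 = 412.6 kg/ha/yr

412.6


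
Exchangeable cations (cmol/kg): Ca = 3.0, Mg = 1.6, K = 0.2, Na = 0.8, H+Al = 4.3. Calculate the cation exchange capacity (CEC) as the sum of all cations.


Step 1: CEC = Ca + Mg + K + Na + (H+Al)
Step 2: CEC = 3.0 + 1.6 + 0.2 + 0.8 + 4.3
Step 3: CEC = 9.9 cmol/kg

9.9


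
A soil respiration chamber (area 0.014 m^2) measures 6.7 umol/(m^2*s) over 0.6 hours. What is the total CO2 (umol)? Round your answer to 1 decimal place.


Step 1: Convert time to seconds: 0.6 hr * 3600 = 2160.0 s
Step 2: Total = flux * area * time_s
Step 3: Total = 6.7 * 0.014 * 2160.0
Step 4: Total = 202.6 umol

202.6


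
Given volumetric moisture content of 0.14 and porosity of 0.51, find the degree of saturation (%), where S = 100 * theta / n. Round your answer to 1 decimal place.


Step 1: S = 100 * theta_v / n
Step 2: S = 100 * 0.14 / 0.51
Step 3: S = 27.5%

27.5


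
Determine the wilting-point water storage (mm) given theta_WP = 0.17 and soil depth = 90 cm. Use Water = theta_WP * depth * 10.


Step 1: Water (mm) = theta_WP * depth * 10
Step 2: Water = 0.17 * 90 * 10
Step 3: Water = 153.0 mm

153.0


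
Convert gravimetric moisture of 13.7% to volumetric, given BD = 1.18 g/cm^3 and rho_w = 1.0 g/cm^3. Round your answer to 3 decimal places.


Step 1: theta = (w / 100) * BD / rho_w
Step 2: theta = (13.7 / 100) * 1.18 / 1.0
Step 3: theta = 0.137 * 1.18
Step 4: theta = 0.162

0.162


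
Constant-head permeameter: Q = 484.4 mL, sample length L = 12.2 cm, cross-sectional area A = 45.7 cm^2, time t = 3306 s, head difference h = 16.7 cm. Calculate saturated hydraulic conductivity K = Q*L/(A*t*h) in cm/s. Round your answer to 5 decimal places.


Step 1: K = Q * L / (A * t * h)
Step 2: Numerator = 484.4 * 12.2 = 5909.68
Step 3: Denominator = 45.7 * 3306 * 16.7 = 2523106.14
Step 4: K = 5909.68 / 2523106.14 = 0.00234 cm/s

0.00234


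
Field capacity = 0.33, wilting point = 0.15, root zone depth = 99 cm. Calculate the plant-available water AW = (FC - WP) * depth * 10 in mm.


Step 1: Available water = (FC - WP) * depth * 10
Step 2: AW = (0.33 - 0.15) * 99 * 10
Step 3: AW = 0.18 * 99 * 10
Step 4: AW = 178.2 mm

178.2


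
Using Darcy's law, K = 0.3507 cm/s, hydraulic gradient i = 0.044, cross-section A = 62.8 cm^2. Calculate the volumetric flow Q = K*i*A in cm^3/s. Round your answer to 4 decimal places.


Step 1: Apply Darcy's law: Q = K * i * A
Step 2: Q = 0.3507 * 0.044 * 62.8
Step 3: Q = 0.9691 cm^3/s

0.9691


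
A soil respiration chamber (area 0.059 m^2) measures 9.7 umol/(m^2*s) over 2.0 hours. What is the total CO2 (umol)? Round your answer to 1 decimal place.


Step 1: Convert time to seconds: 2.0 hr * 3600 = 7200.0 s
Step 2: Total = flux * area * time_s
Step 3: Total = 9.7 * 0.059 * 7200.0
Step 4: Total = 4120.6 umol

4120.6


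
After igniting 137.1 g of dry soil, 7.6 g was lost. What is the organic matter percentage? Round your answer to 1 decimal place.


Step 1: OM% = 100 * LOI / sample mass
Step 2: OM = 100 * 7.6 / 137.1
Step 3: OM = 5.5%

5.5


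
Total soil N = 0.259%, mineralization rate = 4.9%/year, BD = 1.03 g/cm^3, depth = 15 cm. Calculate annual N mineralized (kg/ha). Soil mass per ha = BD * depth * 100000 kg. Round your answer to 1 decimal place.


Step 1: Soil mass per ha = BD * depth * 100000 = 1.03 * 15 * 100000 = 1545000 kg
Step 2: Total N pool = soil mass * N%/100 = 1545000 * 0.259/100 = 4001.55 kg/ha
Step 3: N mineralized = N pool * rate%/100 = 4001.55 * 4.9/100 = 196.1 kg/ha/yr

196.1


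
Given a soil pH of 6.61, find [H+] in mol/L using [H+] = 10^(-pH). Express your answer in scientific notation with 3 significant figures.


Step 1: [H+] = 10^(-pH)
Step 2: [H+] = 10^(-6.61)
Step 3: [H+] = 2.45e-07 mol/L

2.45e-07


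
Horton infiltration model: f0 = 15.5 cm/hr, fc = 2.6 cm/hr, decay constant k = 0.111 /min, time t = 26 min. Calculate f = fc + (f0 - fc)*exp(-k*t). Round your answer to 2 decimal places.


Step 1: f = fc + (f0 - fc) * exp(-k * t)
Step 2: exp(-0.111 * 26) = 0.055799
Step 3: f = 2.6 + (15.5 - 2.6) * 0.055799
Step 4: f = 2.6 + 12.9 * 0.055799
Step 5: f = 3.32 cm/hr

3.32


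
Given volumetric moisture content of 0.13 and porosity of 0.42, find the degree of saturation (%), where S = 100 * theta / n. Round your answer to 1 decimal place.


Step 1: S = 100 * theta_v / n
Step 2: S = 100 * 0.13 / 0.42
Step 3: S = 31.0%

31.0


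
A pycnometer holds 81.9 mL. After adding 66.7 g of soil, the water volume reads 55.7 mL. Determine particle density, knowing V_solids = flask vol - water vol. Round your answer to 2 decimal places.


Step 1: Volume of solids = flask volume - water volume with soil
Step 2: V_solids = 81.9 - 55.7 = 26.2 mL
Step 3: Particle density = mass / V_solids = 66.7 / 26.2 = 2.55 g/cm^3

2.55


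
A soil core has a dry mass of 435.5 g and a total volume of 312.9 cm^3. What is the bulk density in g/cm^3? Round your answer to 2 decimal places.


Step 1: Identify the formula: BD = dry mass / volume
Step 2: Substitute values: BD = 435.5 / 312.9
Step 3: BD = 1.39 g/cm^3

1.39


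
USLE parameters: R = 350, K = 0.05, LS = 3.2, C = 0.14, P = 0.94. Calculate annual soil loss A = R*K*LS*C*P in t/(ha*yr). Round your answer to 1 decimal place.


Step 1: A = R * K * LS * C * P
Step 2: R * K = 350 * 0.05 = 17.5
Step 3: (R*K) * LS = 17.5 * 3.2 = 56.0
Step 4: * C * P = 56.0 * 0.14 * 0.94 = 7.4
Step 5: A = 7.4 t/(ha*yr)

7.4


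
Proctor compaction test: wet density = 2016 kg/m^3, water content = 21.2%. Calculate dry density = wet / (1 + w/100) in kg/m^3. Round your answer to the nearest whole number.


Step 1: Dry density = wet density / (1 + w/100)
Step 2: Dry density = 2016 / (1 + 21.2/100)
Step 3: Dry density = 2016 / 1.212
Step 4: Dry density = 1663 kg/m^3

1663


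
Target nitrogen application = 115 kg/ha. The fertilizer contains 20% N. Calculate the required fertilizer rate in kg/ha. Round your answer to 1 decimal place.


Step 1: Fertilizer rate = target N / (N content / 100)
Step 2: Rate = 115 / (20 / 100)
Step 3: Rate = 115 / 0.2
Step 4: Rate = 575.0 kg/ha

575.0


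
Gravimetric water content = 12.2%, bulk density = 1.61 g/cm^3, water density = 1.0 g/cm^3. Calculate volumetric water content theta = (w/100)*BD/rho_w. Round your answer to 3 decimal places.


Step 1: theta = (w / 100) * BD / rho_w
Step 2: theta = (12.2 / 100) * 1.61 / 1.0
Step 3: theta = 0.122 * 1.61
Step 4: theta = 0.196

0.196


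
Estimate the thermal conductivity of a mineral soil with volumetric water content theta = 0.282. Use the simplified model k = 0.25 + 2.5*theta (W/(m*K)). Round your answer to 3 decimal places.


Step 1: k = 0.25 + 2.5 * theta
Step 2: k = 0.25 + 2.5 * 0.282
Step 3: k = 0.25 + 0.705
Step 4: k = 0.955 W/(m*K)

0.955


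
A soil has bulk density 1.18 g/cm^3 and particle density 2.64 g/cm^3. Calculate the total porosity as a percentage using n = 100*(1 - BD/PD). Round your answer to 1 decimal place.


Step 1: Formula: n = 100 * (1 - BD / PD)
Step 2: n = 100 * (1 - 1.18 / 2.64)
Step 3: n = 100 * (1 - 0.44697)
Step 4: n = 55.3%

55.3


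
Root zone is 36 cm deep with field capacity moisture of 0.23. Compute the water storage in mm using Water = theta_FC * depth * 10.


Step 1: Water (mm) = theta_FC * depth (cm) * 10
Step 2: Water = 0.23 * 36 * 10
Step 3: Water = 82.8 mm

82.8


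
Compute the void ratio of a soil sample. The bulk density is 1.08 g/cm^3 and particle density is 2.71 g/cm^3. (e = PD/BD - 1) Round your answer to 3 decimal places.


Step 1: e = PD / BD - 1
Step 2: e = 2.71 / 1.08 - 1
Step 3: e = 2.50926 - 1
Step 4: e = 1.509

1.509


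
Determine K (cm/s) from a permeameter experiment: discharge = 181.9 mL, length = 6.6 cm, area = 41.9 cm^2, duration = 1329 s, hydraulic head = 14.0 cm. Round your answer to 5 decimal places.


Step 1: K = Q * L / (A * t * h)
Step 2: Numerator = 181.9 * 6.6 = 1200.54
Step 3: Denominator = 41.9 * 1329 * 14.0 = 779591.4
Step 4: K = 1200.54 / 779591.4 = 0.00154 cm/s

0.00154


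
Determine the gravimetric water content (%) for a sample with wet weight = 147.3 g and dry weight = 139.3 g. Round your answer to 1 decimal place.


Step 1: Water mass = wet - dry = 147.3 - 139.3 = 8.0 g
Step 2: w = 100 * water mass / dry mass
Step 3: w = 100 * 8.0 / 139.3 = 5.7%

5.7


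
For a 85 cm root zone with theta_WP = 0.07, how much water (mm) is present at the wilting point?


Step 1: Water (mm) = theta_WP * depth * 10
Step 2: Water = 0.07 * 85 * 10
Step 3: Water = 59.5 mm

59.5


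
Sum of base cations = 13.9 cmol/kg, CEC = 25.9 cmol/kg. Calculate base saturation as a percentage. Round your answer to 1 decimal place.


Step 1: BS = 100 * (sum of bases) / CEC
Step 2: BS = 100 * 13.9 / 25.9
Step 3: BS = 53.7%

53.7


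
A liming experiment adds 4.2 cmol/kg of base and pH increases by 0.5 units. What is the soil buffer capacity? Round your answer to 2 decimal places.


Step 1: BC = change in base / change in pH
Step 2: BC = 4.2 / 0.5
Step 3: BC = 8.4 cmol/(kg*pH unit)

8.4


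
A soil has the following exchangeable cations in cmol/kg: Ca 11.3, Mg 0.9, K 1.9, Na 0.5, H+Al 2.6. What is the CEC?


Step 1: CEC = Ca + Mg + K + Na + (H+Al)
Step 2: CEC = 11.3 + 0.9 + 1.9 + 0.5 + 2.6
Step 3: CEC = 17.2 cmol/kg

17.2


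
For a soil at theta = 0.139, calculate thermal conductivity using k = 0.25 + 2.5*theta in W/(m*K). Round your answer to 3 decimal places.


Step 1: k = 0.25 + 2.5 * theta
Step 2: k = 0.25 + 2.5 * 0.139
Step 3: k = 0.25 + 0.348
Step 4: k = 0.598 W/(m*K)

0.598


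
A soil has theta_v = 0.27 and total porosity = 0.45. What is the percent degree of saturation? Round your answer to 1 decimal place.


Step 1: S = 100 * theta_v / n
Step 2: S = 100 * 0.27 / 0.45
Step 3: S = 60.0%

60.0


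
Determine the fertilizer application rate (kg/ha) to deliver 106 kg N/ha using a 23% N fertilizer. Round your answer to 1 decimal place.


Step 1: Fertilizer rate = target N / (N content / 100)
Step 2: Rate = 106 / (23 / 100)
Step 3: Rate = 106 / 0.23
Step 4: Rate = 460.9 kg/ha

460.9


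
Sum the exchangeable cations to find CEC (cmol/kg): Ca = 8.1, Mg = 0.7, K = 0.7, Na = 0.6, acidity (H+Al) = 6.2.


Step 1: CEC = Ca + Mg + K + Na + (H+Al)
Step 2: CEC = 8.1 + 0.7 + 0.7 + 0.6 + 6.2
Step 3: CEC = 16.3 cmol/kg

16.3


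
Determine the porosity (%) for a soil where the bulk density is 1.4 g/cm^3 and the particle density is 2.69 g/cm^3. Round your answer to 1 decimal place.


Step 1: Formula: n = 100 * (1 - BD / PD)
Step 2: n = 100 * (1 - 1.4 / 2.69)
Step 3: n = 100 * (1 - 0.52045)
Step 4: n = 48.0%

48.0


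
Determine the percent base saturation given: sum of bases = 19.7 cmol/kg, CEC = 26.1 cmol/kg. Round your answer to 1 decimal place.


Step 1: BS = 100 * (sum of bases) / CEC
Step 2: BS = 100 * 19.7 / 26.1
Step 3: BS = 75.5%

75.5


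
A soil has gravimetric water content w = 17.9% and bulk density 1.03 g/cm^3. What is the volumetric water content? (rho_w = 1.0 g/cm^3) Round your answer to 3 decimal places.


Step 1: theta = (w / 100) * BD / rho_w
Step 2: theta = (17.9 / 100) * 1.03 / 1.0
Step 3: theta = 0.179 * 1.03
Step 4: theta = 0.184

0.184


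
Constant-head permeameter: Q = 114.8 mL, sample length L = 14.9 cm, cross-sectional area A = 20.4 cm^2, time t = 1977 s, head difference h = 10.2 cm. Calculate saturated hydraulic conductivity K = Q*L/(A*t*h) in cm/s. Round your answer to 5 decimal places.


Step 1: K = Q * L / (A * t * h)
Step 2: Numerator = 114.8 * 14.9 = 1710.52
Step 3: Denominator = 20.4 * 1977 * 10.2 = 411374.16
Step 4: K = 1710.52 / 411374.16 = 0.00416 cm/s

0.00416


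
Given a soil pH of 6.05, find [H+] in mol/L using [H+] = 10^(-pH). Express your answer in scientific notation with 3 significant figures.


Step 1: [H+] = 10^(-pH)
Step 2: [H+] = 10^(-6.05)
Step 3: [H+] = 8.91e-07 mol/L

8.91e-07


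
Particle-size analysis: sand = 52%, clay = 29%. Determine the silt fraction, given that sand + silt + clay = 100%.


Step 1: sand + silt + clay = 100%
Step 2: silt = 100 - sand - clay
Step 3: silt = 100 - 52 - 29
Step 4: silt = 19%

19


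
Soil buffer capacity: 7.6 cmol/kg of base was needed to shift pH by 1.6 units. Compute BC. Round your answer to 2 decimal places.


Step 1: BC = change in base / change in pH
Step 2: BC = 7.6 / 1.6
Step 3: BC = 4.75 cmol/(kg*pH unit)

4.75


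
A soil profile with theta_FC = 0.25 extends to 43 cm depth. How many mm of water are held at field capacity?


Step 1: Water (mm) = theta_FC * depth (cm) * 10
Step 2: Water = 0.25 * 43 * 10
Step 3: Water = 107.5 mm

107.5


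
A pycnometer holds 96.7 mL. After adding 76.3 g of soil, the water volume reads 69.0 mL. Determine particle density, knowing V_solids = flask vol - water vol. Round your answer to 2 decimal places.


Step 1: Volume of solids = flask volume - water volume with soil
Step 2: V_solids = 96.7 - 69.0 = 27.7 mL
Step 3: Particle density = mass / V_solids = 76.3 / 27.7 = 2.75 g/cm^3

2.75


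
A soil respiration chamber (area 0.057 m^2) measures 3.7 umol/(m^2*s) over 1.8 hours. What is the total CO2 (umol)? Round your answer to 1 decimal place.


Step 1: Convert time to seconds: 1.8 hr * 3600 = 6480.0 s
Step 2: Total = flux * area * time_s
Step 3: Total = 3.7 * 0.057 * 6480.0
Step 4: Total = 1366.6 umol

1366.6
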